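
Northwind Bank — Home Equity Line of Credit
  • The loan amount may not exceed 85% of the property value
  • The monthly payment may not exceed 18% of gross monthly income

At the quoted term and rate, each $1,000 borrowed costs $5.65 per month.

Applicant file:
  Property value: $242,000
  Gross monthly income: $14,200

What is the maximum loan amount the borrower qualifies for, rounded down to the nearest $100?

$205,700

Payment cap: 18% × $14,200 = $2,556/month.
At $5.65 per $1,000, that supports 2,556/5.65 × 1,000 ≈ $452,389 → $452,300.
LTV cap: 85% × $242,000 = $205,700 → $205,700.
Binding constraint: loan-to-value.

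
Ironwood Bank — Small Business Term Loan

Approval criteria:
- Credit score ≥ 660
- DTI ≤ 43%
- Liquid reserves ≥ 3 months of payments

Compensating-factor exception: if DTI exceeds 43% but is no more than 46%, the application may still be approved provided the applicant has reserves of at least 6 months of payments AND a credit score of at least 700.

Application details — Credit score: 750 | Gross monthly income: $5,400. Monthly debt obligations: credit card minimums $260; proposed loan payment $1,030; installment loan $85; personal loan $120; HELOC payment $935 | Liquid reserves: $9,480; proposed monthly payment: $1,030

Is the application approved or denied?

Credit score 750 ≥ 660 (meets base)
Total debts = (260 + 1,030 + 85 + 120 + 935) = 2,430. DTI: 2,430 ÷ 5,400 = 45%, over the 43% base limit.
Reserves = 9,480/1,030 = 9.2 months ≥ 3
45% falls in the override range (43%–46%), so the compensating-factor test applies.
Reserves 9.2 ≥ 6 months; credit score 750 ≥ 700.
Both compensating conditions met → exception applies.

Approved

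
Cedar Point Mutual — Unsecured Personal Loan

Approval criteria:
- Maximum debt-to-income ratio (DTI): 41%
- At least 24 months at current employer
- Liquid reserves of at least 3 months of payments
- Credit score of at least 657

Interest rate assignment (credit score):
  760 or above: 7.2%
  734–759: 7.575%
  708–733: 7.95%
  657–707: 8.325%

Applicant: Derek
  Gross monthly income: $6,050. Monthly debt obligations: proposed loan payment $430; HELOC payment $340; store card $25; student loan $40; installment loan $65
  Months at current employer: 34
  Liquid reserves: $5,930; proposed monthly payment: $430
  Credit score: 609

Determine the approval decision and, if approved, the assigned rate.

Credit score 609 < 657 (below minimum)
Employment 34 ≥ 24 months
Total monthly debts = (430 + 340 + 25 + 40 + 65) = 900. DTI: 900 ÷ 6,050 = 14.9%, within the 41% cap
Reserves: 5,930 ÷ 430 = 13.8 months (meets 3-month minimum)
Not all requirements met → denied.

Denied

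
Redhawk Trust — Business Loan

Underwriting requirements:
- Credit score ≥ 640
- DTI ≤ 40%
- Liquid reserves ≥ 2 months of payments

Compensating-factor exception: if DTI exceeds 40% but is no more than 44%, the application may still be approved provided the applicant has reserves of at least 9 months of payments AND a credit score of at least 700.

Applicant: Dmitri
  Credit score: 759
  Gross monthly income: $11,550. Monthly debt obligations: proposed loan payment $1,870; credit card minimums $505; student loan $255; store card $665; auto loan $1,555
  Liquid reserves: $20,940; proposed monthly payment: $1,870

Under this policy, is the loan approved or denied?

Approved

Credit score 759 ≥ 640 (meets base)
Total debts = (1,870 + 505 + 255 + 665 + 1,555) = 4,850. DTI = 4,850/11,550 = 42% > 40% — standard DTI limit exceeded.
Reserves = 20,940/1,870 = 11.2 months ≥ 2
DTI 42% is within the 40%–44% exception band; checking compensating factors.
Reserves 11.2 ≥ 9 months; credit score 759 ≥ 700.
Both override conditions satisfied; DTI exception granted.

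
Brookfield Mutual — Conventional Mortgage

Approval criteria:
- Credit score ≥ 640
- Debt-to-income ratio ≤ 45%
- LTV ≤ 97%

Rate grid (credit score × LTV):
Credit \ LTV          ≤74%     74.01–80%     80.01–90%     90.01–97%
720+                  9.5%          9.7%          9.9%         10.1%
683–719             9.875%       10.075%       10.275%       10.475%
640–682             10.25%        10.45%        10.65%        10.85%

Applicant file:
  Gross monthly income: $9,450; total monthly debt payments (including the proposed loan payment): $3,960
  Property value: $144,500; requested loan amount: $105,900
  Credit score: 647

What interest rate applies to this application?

10.25%

Credit score 647 ≥ 640; DTI = 3,960/9,450 = 41.9% ≤ 45%
Loan-to-value = 105,900/144,500 = 73.3% — pass (97% max)
Row: 647 falls in 640–682. Column: 73.3% falls in ≤74%. Rate = 10.25%.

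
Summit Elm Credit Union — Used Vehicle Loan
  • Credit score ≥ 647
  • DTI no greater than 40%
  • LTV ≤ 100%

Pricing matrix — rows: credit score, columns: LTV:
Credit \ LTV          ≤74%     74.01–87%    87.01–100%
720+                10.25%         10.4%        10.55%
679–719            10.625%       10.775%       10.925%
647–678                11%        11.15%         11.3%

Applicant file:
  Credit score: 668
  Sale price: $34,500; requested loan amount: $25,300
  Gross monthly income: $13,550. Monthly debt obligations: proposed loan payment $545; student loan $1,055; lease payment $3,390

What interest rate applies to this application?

11%

Credit score 668 ≥ 647; Total monthly debts = (545 + 1,055 + 3,390) = 4,990. DTI = 4,990/13,550 = 36.8% ≤ 40%
LTV: 25,300 ÷ 34,500 = 73.3%, within 100% cap
Score 668 is in the 647–678 band; LTV 73.3% is in the ≤74% band → 11%.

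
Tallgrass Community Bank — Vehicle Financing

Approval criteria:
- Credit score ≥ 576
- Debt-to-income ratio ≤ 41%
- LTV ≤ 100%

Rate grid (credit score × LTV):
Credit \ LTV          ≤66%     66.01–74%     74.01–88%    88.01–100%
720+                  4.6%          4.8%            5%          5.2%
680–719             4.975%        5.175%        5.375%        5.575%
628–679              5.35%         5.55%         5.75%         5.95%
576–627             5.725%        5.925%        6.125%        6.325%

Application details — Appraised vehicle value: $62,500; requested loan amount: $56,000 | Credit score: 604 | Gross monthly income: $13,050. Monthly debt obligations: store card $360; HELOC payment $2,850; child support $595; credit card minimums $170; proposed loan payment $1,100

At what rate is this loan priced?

Credit score 604 ≥ 576; Total monthly debts = (360 + 2,850 + 595 + 170 + 1,100) = 5,075. Debt-to-income = 5,075/13,050 = 38.9% — meets 41% limit
LTV = 56,000/62,500 = 89.6% ≤ 100%
Score 604 is in the 576–627 band; LTV 89.6% is in the 88.01–100% band → 6.325%.

6.325%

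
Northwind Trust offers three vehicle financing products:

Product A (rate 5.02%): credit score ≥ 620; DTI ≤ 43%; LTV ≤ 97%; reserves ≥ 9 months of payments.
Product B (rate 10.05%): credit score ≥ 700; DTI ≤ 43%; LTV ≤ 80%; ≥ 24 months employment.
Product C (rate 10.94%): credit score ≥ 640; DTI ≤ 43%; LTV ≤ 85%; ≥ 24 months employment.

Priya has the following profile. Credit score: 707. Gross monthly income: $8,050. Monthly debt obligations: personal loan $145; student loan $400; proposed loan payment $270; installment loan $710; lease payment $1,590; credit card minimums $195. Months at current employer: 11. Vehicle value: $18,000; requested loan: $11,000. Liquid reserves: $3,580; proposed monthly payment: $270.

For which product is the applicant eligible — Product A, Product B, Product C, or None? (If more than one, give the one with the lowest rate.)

Total debts = (145 + 400 + 270 + 710 + 1,590 + 195) = 3,310; DTI = 3,310/8,050 = 41.1%.
LTV = 11,000/18,000 = 61.1%.
Reserves = 3,580/270 = 13.3 months.
Product A: score 707 ≥ 620; DTI 41.1% ≤ 43%; LTV 61.1% ≤ 97%; reserves 13.3 ≥ 9 mo → qualifies.
Product B: score 707 ≥ 700; DTI 41.1% ≤ 43%; LTV 61.1% ≤ 80%; employment 11 < 24 mo → does not qualify.
Product C: score 707 ≥ 640; DTI 41.1% ≤ 43%; LTV 61.1% ≤ 85%; employment 11 < 24 mo → does not qualify.

Product A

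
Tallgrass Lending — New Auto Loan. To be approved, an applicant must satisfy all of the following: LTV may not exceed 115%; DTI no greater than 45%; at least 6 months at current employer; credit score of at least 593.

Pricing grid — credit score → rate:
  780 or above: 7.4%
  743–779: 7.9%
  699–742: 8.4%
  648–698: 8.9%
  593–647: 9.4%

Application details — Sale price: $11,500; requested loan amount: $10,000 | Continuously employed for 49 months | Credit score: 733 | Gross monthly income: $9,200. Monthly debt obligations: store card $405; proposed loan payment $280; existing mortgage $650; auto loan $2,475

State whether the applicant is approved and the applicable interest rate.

Credit score 733 ≥ 593 (meets minimum)
Employment 49 ≥ 6 months
Total monthly debts = (405 + 280 + 650 + 2,475) = 3,810. Debt-to-income = 3,810/9,200 = 41.4% — meets 45% limit
LTV = 10,000/11,500 = 87% ≤ 115%
All requirements met. Score 733 falls in the 699–742 tier → 8.4%.

Approved at 8.4%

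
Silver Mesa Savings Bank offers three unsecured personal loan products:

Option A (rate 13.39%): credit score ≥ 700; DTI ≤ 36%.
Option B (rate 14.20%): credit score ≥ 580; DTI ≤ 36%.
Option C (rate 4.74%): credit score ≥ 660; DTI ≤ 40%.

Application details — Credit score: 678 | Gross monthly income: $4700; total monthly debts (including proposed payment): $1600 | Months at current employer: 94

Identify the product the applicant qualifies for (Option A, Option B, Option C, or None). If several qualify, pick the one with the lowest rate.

DTI = 1,600/4,700 = 34%.
Option A: score 678 < 700; DTI 34% ≤ 36% → does not qualify.
Option B: score 678 ≥ 580; DTI 34% ≤ 36% → qualifies.
Option C: score 678 ≥ 660; DTI 34% ≤ 40% → qualifies.
Qualifying: Option B, Option C. Lowest rate is 4.74% → Option C.

Option C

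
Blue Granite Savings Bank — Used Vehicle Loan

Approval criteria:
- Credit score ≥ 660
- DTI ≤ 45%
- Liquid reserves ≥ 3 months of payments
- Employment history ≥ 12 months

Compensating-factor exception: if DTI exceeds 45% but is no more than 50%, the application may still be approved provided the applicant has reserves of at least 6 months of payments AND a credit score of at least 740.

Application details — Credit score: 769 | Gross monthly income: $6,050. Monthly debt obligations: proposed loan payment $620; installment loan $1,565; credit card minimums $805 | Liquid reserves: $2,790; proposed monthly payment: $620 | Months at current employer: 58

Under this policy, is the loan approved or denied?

Credit score 769 ≥ 660 (meets base)
Total debts = (620 + 1,565 + 805) = 2,990. DTI = 2,990/6,050 = 49.4% > 45% — standard DTI limit exceeded.
Reserves = 2,790/620 = 4.5 months ≥ 3
Employment 58 ≥ 12 months
49.4% falls in the override range (45%–50%), so the compensating-factor test applies.
Reserves 4.5 < 6 months; credit score 769 ≥ 740.
Override conditions not both satisfied; exception does not apply.

Denied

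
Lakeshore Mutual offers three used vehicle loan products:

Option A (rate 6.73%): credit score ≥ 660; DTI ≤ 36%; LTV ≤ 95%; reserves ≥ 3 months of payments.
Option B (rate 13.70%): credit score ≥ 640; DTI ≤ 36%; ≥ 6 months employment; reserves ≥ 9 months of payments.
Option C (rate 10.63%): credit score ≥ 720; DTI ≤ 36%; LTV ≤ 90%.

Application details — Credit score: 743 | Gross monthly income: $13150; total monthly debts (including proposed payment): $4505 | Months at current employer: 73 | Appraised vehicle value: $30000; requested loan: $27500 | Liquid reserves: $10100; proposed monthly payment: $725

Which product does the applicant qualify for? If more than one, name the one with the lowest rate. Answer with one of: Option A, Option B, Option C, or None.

Option A

DTI = 4,505/13,150 = 34.3%.
LTV = 27,500/30,000 = 91.7%.
Reserves = 10,100/725 = 13.9 months.
Option A: score 743 ≥ 660; DTI 34.3% ≤ 36%; LTV 91.7% ≤ 95%; reserves 13.9 ≥ 3 mo → qualifies.
Option B: score 743 ≥ 640; DTI 34.3% ≤ 36%; employment 73 ≥ 6 mo; reserves 13.9 ≥ 9 mo → qualifies.
Option C: score 743 ≥ 720; DTI 34.3% ≤ 36%; LTV 91.7% > 90% → does not qualify.
Qualifying: Option A, Option B. Lowest rate is 6.73% → Option A.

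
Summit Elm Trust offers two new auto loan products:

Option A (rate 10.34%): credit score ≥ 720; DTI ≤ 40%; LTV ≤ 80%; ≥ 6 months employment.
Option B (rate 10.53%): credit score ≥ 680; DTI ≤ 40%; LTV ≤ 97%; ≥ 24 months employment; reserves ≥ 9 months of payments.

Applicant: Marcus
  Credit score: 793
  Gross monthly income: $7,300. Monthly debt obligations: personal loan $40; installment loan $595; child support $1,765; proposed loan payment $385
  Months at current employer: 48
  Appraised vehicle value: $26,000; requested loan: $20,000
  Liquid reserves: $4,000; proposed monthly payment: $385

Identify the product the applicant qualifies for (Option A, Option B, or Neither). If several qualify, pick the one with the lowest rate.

Total debts = (40 + 595 + 1,765 + 385) = 2,785; DTI = 2,785/7,300 = 38.2%.
LTV = 20,000/26,000 = 76.9%.
Reserves = 4,000/385 = 10.4 months.
Option A: score 793 ≥ 720; DTI 38.2% ≤ 40%; LTV 76.9% ≤ 80%; employment 48 ≥ 6 mo → qualifies.
Option B: score 793 ≥ 680; DTI 38.2% ≤ 40%; LTV 76.9% ≤ 97%; employment 48 ≥ 24 mo; reserves 10.4 ≥ 9 mo → qualifies.
Qualifying: Option A, Option B. Lowest rate is 10.34% → Option A.

Option A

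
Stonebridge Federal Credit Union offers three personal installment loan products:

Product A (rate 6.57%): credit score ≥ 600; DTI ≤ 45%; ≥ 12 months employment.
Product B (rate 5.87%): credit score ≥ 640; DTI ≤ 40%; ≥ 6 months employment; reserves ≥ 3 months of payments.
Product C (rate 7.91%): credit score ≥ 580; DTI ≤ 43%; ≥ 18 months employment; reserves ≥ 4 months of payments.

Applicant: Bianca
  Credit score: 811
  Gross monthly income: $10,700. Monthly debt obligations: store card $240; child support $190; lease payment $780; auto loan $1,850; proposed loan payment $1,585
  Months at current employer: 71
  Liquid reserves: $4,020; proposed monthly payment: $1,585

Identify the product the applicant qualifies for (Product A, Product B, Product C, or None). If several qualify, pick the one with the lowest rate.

Product A

Total debts = (240 + 190 + 780 + 1,850 + 1,585) = 4,645; DTI = 4,645/10,700 = 43.4%.
Reserves = 4,020/1,585 = 2.5 months.
Product A: score 811 ≥ 600; DTI 43.4% ≤ 45%; employment 71 ≥ 12 mo → qualifies.
Product B: score 811 ≥ 640; DTI 43.4% > 40%; employment 71 ≥ 6 mo; reserves 2.5 < 3 mo → does not qualify.
Product C: score 811 ≥ 580; DTI 43.4% > 43%; employment 71 ≥ 18 mo; reserves 2.5 < 4 mo → does not qualify.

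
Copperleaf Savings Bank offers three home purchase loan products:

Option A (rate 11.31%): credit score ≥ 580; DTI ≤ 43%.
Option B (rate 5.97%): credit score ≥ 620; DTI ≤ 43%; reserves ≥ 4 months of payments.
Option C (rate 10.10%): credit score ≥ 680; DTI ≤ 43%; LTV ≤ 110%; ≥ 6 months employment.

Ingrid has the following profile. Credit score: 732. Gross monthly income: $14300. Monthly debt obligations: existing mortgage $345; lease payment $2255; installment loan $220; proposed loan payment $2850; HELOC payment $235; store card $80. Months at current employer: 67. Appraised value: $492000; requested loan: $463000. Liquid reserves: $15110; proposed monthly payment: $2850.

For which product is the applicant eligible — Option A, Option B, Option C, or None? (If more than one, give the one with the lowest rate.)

Total debts = (345 + 2,255 + 220 + 2,850 + 235 + 80) = 5,985; DTI = 5,985/14,300 = 41.9%.
LTV = 463,000/492,000 = 94.1%.
Reserves = 15,110/2,850 = 5.3 months.
Option A: score 732 ≥ 580; DTI 41.9% ≤ 43% → qualifies.
Option B: score 732 ≥ 620; DTI 41.9% ≤ 43%; reserves 5.3 ≥ 4 mo → qualifies.
Option C: score 732 ≥ 680; DTI 41.9% ≤ 43%; LTV 94.1% ≤ 110%; employment 67 ≥ 6 mo → qualifies.
Qualifying: Option A, Option B, Option C. Lowest rate is 5.97% → Option B.

Option B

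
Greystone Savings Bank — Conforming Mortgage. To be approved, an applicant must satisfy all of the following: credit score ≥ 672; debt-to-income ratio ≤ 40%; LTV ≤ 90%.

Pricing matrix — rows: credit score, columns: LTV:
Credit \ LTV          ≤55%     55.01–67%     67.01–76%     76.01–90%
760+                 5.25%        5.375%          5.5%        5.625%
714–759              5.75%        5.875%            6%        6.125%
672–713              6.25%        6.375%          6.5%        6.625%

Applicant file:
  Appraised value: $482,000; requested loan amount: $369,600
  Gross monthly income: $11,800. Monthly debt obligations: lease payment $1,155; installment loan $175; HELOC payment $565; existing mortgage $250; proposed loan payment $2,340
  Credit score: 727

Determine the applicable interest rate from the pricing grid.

6.125%

Credit score 727 ≥ 672; Total monthly debts = (1,155 + 175 + 565 + 250 + 2,340) = 4,485. Debt-to-income = 4,485/11,800 = 38% — meets 40% limit
LTV: 369,600 ÷ 482,000 = 76.7%, within 90% cap
Row: 727 falls in 714–759. Column: 76.7% falls in 76.01–90%. Rate = 6.125%.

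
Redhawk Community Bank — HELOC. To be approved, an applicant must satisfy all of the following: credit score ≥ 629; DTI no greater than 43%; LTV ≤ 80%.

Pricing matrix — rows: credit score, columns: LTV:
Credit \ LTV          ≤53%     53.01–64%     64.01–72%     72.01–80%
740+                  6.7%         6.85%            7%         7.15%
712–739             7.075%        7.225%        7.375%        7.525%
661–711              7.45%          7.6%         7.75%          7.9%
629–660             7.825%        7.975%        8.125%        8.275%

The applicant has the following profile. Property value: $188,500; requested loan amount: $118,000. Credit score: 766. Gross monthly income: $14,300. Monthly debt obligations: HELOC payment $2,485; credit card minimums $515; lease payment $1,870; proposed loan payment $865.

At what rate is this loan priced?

6.85%

Credit score 766 ≥ 629; Total monthly debts = (2,485 + 515 + 1,870 + 865) = 5,735. DTI: 5,735 ÷ 14,300 = 40.1%, within the 43% cap
LTV = 118,000/188,500 = 62.6% ≤ 80%
Row: 766 falls in 740+. Column: 62.6% falls in 53.01–64%. Rate = 6.85%.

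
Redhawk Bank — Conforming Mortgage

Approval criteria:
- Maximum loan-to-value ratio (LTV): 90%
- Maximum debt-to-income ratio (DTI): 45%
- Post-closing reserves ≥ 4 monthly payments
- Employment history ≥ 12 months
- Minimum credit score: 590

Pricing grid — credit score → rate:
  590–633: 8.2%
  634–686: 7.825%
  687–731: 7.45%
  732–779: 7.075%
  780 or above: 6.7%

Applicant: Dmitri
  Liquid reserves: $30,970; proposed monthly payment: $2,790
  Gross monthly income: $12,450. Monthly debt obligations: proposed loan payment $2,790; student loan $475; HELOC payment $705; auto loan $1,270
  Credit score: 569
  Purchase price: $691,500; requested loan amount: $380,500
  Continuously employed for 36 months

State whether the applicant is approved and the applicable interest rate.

Credit score 569 < 590 (below minimum)
LTV = 380,500/691,500 = 55% ≤ 90%
Total monthly debts = (2,790 + 475 + 705 + 1,270) = 5,240. DTI: 5,240 ÷ 12,450 = 42.1%, within the 45% cap
Employment 36 ≥ 12 months
Liquid reserves cover 30,970/2,790 = 11.1 months — ≥ 4 required
Not all requirements met → denied.

Denied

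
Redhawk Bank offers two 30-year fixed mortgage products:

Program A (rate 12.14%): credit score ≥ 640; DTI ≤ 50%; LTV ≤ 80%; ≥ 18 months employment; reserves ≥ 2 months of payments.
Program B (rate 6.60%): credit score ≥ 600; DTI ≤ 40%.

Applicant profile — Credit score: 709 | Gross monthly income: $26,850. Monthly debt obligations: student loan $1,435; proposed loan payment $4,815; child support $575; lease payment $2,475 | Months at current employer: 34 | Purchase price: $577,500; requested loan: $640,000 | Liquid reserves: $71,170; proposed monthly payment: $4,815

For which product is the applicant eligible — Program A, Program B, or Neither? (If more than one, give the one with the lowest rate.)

Program B

Total debts = (1,435 + 4,815 + 575 + 2,475) = 9,300; DTI = 9,300/26,850 = 34.6%.
LTV = 640,000/577,500 = 110.8%.
Reserves = 71,170/4,815 = 14.8 months.
Program A: score 709 ≥ 640; DTI 34.6% ≤ 50%; LTV 110.8% > 80%; employment 34 ≥ 18 mo; reserves 14.8 ≥ 2 mo → does not qualify.
Program B: score 709 ≥ 600; DTI 34.6% ≤ 40% → qualifies.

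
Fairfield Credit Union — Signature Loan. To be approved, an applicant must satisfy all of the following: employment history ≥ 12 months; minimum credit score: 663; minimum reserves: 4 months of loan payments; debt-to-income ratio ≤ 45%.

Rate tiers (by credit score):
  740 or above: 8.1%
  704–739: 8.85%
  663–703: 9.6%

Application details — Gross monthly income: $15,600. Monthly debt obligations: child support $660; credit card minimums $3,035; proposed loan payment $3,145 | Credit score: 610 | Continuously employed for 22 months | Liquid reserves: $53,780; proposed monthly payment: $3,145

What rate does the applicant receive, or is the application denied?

Credit score 610 < 663 (below minimum)
Reserves = 53,780/3,145 = 17.1 months ≥ 4
Employment 22 ≥ 12 months
Total monthly debts = (660 + 3,035 + 3,145) = 6,840. Debt-to-income = 6,840/15,600 = 43.8% — meets 45% limit
Not all requirements met → denied.

Denied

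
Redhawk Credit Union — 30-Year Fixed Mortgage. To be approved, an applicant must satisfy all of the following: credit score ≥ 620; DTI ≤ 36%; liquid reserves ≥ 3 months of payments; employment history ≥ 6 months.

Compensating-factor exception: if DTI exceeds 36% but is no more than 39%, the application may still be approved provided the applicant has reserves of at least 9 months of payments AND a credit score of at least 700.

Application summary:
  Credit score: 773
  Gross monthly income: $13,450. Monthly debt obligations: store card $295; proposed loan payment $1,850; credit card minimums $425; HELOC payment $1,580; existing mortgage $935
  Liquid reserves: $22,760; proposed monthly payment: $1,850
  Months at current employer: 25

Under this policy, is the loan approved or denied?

Credit score 773 ≥ 620 (meets base)
Total debts = (295 + 1,850 + 425 + 1,580 + 935) = 5,085. DTI = 5,085/13,450 = 37.8% > 36% — standard DTI limit exceeded.
Reserves = 22,760/1,850 = 12.3 months ≥ 3
Employment 25 ≥ 6 months
DTI 37.8% is within the 36%–39% exception band; checking compensating factors.
Reserves 12.3 ≥ 9 months; credit score 773 ≥ 700.
Both compensating conditions met → exception applies.

Approved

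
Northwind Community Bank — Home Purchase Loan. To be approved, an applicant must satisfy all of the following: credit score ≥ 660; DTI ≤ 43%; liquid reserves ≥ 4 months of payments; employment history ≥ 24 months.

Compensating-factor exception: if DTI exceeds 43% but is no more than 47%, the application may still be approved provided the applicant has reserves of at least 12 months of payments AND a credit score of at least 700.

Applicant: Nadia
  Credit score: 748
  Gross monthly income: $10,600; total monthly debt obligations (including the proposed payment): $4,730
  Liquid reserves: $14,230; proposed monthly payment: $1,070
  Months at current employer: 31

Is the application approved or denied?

Approved

Credit score 748 ≥ 660 (meets base)
DTI: 4,730 ÷ 10,600 = 44.6%, over the 43% base limit.
Liquid reserves cover 14,230/1,070 = 13.3 months — ≥ 4 required
Employment 31 ≥ 24 months
44.6% falls in the override range (43%–47%), so the compensating-factor test applies.
Override check — reserves: 13.3 mo (ok); score: 748 (ok).
Both compensating conditions met → exception applies.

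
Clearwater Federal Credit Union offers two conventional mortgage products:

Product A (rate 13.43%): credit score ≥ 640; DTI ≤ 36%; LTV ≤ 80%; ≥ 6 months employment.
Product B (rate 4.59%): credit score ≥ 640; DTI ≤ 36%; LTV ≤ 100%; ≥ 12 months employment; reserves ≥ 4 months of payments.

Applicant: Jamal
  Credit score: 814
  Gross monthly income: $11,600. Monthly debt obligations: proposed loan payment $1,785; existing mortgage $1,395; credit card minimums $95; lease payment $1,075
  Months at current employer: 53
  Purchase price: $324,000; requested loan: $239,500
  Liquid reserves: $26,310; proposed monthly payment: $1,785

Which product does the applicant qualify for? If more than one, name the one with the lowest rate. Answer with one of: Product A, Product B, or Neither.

Neither

Total debts = (1,785 + 1,395 + 95 + 1,075) = 4,350; DTI = 4,350/11,600 = 37.5%.
LTV = 239,500/324,000 = 73.9%.
Reserves = 26,310/1,785 = 14.7 months.
Product A: score 814 ≥ 640; DTI 37.5% > 36%; LTV 73.9% ≤ 80%; employment 53 ≥ 6 mo → does not qualify.
Product B: score 814 ≥ 640; DTI 37.5% > 36%; LTV 73.9% ≤ 100%; employment 53 ≥ 12 mo; reserves 14.7 ≥ 4 mo → does not qualify.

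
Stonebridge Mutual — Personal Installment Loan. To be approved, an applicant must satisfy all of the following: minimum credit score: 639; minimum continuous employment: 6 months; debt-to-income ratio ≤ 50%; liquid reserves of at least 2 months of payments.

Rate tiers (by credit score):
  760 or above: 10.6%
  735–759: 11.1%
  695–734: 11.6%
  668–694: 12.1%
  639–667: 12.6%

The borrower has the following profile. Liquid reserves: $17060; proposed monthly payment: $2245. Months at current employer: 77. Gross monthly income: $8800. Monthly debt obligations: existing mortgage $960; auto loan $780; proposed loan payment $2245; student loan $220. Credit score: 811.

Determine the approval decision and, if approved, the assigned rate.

Approved at 10.6%

Credit score 811 ≥ 639 (meets minimum)
Total monthly debts = (960 + 780 + 2,245 + 220) = 4,205. Debt-to-income = 4,205/8,800 = 47.8% — meets 50% limit
Reserves: 17,060 ÷ 2,245 = 7.6 months (meets 2-month minimum)
Employment 77 ≥ 6 months
All requirements met. Score 811 falls in the 760 or above tier → 10.6%.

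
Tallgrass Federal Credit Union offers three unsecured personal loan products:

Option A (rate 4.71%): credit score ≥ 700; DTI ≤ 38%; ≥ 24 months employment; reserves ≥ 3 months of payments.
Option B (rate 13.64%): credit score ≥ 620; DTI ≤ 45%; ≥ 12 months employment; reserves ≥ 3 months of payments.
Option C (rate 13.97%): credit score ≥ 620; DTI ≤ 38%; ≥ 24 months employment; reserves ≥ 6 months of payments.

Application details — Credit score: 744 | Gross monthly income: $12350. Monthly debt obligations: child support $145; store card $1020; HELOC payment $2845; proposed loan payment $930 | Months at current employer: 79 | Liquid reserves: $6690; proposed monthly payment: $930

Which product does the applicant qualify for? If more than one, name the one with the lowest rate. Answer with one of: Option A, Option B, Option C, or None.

Total debts = (145 + 1,020 + 2,845 + 930) = 4,940; DTI = 4,940/12,350 = 40%.
Reserves = 6,690/930 = 7.2 months.
Option A: score 744 ≥ 700; DTI 40% > 38%; employment 79 ≥ 24 mo; reserves 7.2 ≥ 3 mo → does not qualify.
Option B: score 744 ≥ 620; DTI 40% ≤ 45%; employment 79 ≥ 12 mo; reserves 7.2 ≥ 3 mo → qualifies.
Option C: score 744 ≥ 620; DTI 40% > 38%; employment 79 ≥ 24 mo; reserves 7.2 ≥ 6 mo → does not qualify.

Option B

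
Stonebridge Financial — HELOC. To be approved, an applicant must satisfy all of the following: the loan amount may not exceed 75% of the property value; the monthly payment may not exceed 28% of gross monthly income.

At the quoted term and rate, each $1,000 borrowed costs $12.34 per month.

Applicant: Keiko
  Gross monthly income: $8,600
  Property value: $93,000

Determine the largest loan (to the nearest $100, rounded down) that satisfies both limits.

$69,700

Payment cap: 28% × $8,600 = $2,408/month.
At $12.34 per $1,000, that supports 2,408/12.34 × 1,000 ≈ $195,137 → $195,100.
LTV cap: 75% × $93,000 = $69,750 → $69,700.
Binding constraint: loan-to-value.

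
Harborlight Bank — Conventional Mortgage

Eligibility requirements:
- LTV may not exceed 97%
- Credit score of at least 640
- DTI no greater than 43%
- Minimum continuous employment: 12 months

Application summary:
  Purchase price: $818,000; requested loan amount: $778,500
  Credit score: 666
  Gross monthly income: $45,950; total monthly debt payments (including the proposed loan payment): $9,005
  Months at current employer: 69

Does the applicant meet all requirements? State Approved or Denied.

LTV: 778,500 ÷ 818,000 = 95.2%, within 97% cap
Credit score 666 ≥ 640 (meets)
DTI: 9,005 ÷ 45,950 = 19.6%, within the 43% cap
Employment 69 ≥ 12 months
All criteria satisfied.

Approved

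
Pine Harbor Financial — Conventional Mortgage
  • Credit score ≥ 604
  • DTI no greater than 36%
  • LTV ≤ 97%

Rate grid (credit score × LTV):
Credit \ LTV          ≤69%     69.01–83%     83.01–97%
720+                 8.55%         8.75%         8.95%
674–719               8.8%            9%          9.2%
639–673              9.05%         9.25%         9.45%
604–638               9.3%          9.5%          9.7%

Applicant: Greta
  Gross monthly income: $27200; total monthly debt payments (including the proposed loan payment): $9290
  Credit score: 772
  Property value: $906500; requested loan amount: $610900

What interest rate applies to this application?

8.55%

Credit score 772 ≥ 604; DTI = 9,290/27,200 = 34.2% ≤ 36%
LTV = 610,900/906,500 = 67.4% ≤ 97%
Score 772 is in the 720+ band; LTV 67.4% is in the ≤69% band → 8.55%.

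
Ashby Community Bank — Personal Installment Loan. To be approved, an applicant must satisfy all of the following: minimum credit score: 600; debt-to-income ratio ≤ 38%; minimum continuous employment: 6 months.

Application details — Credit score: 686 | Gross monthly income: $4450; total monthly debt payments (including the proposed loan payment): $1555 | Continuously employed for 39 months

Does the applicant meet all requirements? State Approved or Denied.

Credit score 686 ≥ 600 (meets)
DTI = 1,555/4,450 = 34.9% ≤ 38%
Employment 39 ≥ 6 months
All criteria satisfied.

Approved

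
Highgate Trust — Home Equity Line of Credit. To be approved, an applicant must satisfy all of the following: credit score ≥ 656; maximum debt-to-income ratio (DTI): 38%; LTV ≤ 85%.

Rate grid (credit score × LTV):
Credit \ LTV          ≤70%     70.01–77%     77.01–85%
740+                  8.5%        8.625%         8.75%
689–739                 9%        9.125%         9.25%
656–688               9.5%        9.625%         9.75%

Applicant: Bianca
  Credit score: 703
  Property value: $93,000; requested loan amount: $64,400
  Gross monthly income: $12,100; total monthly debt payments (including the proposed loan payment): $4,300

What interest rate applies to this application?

9%

Credit score 703 ≥ 656; DTI = 4,300/12,100 = 35.5% ≤ 38%
Loan-to-value = 64,400/93,000 = 69.2% — pass (85% max)
Score 703 is in the 689–739 band; LTV 69.2% is in the ≤70% band → 9%.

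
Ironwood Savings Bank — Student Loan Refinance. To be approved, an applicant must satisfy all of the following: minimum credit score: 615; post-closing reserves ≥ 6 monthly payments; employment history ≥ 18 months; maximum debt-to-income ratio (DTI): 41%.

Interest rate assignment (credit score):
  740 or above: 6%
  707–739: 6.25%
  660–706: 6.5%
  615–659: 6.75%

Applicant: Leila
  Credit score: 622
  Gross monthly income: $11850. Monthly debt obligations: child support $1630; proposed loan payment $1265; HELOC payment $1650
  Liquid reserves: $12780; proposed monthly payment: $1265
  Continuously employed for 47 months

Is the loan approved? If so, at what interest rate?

Credit score 622 ≥ 615 (meets minimum)
Employment 47 ≥ 18 months
Reserves = 12,780/1,265 = 10.1 months ≥ 6
Total monthly debts = (1,630 + 1,265 + 1,650) = 4,545. Debt-to-income = 4,545/11,850 = 38.4% — meets 41% limit
All requirements met. Score 622 falls in the 615–659 tier → 6.75%.

Approved at 6.75%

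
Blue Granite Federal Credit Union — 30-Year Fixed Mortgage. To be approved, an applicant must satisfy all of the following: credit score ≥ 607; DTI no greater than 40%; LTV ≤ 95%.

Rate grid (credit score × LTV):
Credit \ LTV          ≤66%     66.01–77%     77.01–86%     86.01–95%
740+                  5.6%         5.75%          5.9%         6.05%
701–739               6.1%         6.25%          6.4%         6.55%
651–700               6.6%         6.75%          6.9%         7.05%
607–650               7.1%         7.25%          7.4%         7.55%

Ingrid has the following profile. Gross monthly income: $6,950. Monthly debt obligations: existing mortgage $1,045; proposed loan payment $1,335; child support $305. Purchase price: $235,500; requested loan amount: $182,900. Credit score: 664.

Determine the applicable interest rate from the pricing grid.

Credit score 664 ≥ 607; Total monthly debts = (1,045 + 1,335 + 305) = 2,685. DTI: 2,685 ÷ 6,950 = 38.6%, within the 40% cap
LTV = 182,900/235,500 = 77.7% ≤ 95%
Score 664 is in the 651–700 band; LTV 77.7% is in the 77.01–86% band → 6.9%.

6.9%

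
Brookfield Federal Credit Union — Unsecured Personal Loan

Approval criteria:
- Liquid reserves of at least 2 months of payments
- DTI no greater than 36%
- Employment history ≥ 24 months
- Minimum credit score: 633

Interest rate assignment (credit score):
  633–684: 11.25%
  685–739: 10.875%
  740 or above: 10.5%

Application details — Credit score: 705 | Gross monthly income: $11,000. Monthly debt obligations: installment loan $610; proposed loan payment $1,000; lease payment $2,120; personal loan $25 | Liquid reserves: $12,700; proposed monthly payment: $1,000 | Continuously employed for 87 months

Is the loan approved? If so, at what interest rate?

Credit score 705 ≥ 633 (meets minimum)
Employment 87 ≥ 24 months
Reserves: 12,700 ÷ 1,000 = 12.7 months (meets 2-month minimum)
Total monthly debts = (610 + 1,000 + 2,120 + 25) = 3,755. DTI: 3,755 ÷ 11,000 = 34.1%, within the 36% cap
All requirements met. Score 705 falls in the 685–739 tier → 10.875%.

Approved at 10.875%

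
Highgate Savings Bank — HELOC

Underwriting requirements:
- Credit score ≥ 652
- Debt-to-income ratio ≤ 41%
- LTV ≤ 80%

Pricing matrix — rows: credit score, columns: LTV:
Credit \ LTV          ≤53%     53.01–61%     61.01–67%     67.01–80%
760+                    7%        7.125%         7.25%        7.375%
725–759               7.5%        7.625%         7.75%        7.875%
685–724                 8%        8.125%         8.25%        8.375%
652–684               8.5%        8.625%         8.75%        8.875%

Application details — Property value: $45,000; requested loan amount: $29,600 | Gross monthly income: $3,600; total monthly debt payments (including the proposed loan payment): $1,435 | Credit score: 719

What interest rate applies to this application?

8.25%

Credit score 719 ≥ 652; DTI: 1,435 ÷ 3,600 = 39.9%, within the 41% cap
Loan-to-value = 29,600/45,000 = 65.8% — pass (80% max)
Credit 719 → row 685–724; LTV 65.8% → column 61.01–67%. Grid cell → 8.25%.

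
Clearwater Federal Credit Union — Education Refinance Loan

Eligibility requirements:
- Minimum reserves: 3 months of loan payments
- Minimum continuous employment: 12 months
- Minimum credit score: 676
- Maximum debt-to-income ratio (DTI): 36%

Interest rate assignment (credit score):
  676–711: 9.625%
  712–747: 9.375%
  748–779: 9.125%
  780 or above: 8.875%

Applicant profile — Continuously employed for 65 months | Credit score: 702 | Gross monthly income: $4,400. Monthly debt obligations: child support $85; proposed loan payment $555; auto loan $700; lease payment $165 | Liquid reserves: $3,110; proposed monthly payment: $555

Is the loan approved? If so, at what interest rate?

Approved at 9.625%

Credit score 702 ≥ 676 (meets minimum)
Employment 65 ≥ 12 months
Reserves: 3,110 ÷ 555 = 5.6 months (meets 3-month minimum)
Total monthly debts = (85 + 555 + 700 + 165) = 1,505. Debt-to-income = 1,505/4,400 = 34.2% — meets 36% limit
All requirements met. Score 702 falls in the 676–711 tier → 9.625%.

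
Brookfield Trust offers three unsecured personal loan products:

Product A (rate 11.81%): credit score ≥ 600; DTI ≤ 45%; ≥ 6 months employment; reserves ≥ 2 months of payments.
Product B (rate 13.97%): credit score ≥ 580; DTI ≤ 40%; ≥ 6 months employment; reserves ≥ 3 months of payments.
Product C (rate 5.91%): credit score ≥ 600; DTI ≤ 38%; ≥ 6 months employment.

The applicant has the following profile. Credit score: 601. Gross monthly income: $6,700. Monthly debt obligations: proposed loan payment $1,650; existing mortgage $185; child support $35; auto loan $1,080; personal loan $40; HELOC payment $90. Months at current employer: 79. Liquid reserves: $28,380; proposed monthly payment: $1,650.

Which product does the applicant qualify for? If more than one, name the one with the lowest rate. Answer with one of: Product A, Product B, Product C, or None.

Total debts = (1,650 + 185 + 35 + 1,080 + 40 + 90) = 3,080; DTI = 3,080/6,700 = 46%.
Reserves = 28,380/1,650 = 17.2 months.
Product A: score 601 ≥ 600; DTI 46% > 45%; employment 79 ≥ 6 mo; reserves 17.2 ≥ 2 mo → does not qualify.
Product B: score 601 ≥ 580; DTI 46% > 40%; employment 79 ≥ 6 mo; reserves 17.2 ≥ 3 mo → does not qualify.
Product C: score 601 ≥ 600; DTI 46% > 38%; employment 79 ≥ 6 mo → does not qualify.

None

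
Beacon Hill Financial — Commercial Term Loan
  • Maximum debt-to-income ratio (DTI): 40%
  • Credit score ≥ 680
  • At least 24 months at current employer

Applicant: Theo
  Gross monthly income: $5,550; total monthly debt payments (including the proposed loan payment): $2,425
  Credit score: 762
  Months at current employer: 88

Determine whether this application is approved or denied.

Denied

DTI: 2,425 ÷ 5,550 = 43.7%, exceeds the 40% cap
Credit score 762 ≥ 680 (meets)
Employment 88 ≥ 24 months
Fails on DTI.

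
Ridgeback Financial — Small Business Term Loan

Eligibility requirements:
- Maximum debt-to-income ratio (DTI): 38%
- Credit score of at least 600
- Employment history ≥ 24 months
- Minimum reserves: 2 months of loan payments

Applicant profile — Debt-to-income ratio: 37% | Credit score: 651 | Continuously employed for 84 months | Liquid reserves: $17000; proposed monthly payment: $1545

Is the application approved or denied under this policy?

DTI 37% is within the 38% limit
Credit score 651 ≥ 600 (meets)
Employment 84 ≥ 24 months
Reserves = 17,000/1,545 = 11.0 months ≥ 2
All criteria satisfied.

Approved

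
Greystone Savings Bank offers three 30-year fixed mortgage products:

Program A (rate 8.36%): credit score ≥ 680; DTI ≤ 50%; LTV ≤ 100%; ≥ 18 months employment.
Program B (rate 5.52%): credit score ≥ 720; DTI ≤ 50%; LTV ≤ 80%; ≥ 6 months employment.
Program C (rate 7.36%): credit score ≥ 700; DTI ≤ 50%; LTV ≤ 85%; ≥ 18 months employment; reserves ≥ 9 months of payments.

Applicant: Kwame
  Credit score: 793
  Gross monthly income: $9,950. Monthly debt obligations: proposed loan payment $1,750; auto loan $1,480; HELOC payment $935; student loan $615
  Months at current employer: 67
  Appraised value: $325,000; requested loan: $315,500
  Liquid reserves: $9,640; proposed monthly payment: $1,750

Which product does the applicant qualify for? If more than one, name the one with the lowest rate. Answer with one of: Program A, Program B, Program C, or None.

Total debts = (1,750 + 1,480 + 935 + 615) = 4,780; DTI = 4,780/9,950 = 48%.
LTV = 315,500/325,000 = 97.1%.
Reserves = 9,640/1,750 = 5.5 months.
Program A: score 793 ≥ 680; DTI 48% ≤ 50%; LTV 97.1% ≤ 100%; employment 67 ≥ 18 mo → qualifies.
Program B: score 793 ≥ 720; DTI 48% ≤ 50%; LTV 97.1% > 80%; employment 67 ≥ 6 mo → does not qualify.
Program C: score 793 ≥ 700; DTI 48% ≤ 50%; LTV 97.1% > 85%; employment 67 ≥ 18 mo; reserves 5.5 < 9 mo → does not qualify.

Program A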